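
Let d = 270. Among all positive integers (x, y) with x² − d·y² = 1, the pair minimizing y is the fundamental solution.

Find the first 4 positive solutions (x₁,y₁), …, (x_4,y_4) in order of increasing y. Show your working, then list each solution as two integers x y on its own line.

5291 322
55989361 3407404
592479412811 36057148806
6269617090376641 381556745257688

d=270: √d = [16; 2,3,6,3,2,32] (ℓ=6, even), read p_5/q_5
step 0: (16, 1)  from 16·(1,0) + (0,1)
…
step 2: (115, 7)  from 3·(33,2) + (16,1)
step 3: (723, 44)  from 6·(115,7) + (33,2)
step 4: (2284, 139)  from 3·(723,44) + (115,7)
step 5: (5291, 322)  from 2·(2284,139) + (723,44)
→ (5291, 322).  Check: 5291²=27994681, 270·322²=27994680, difference 1.
(x_2, y_2) = (5291·5291 + 270·322·322, 5291·322 + 322·5291) = (55989361, 3407404)
(x_3, y_3) = (5291·55989361 + 270·322·3407404, 5291·3407404 + 322·55989361) = (592479412811, 36057148806)
(x_4, y_4) = (5291·592479412811 + 270·322·36057148806, 5291·36057148806 + 322·592479412811) = (6269617090376641, 381556745257688)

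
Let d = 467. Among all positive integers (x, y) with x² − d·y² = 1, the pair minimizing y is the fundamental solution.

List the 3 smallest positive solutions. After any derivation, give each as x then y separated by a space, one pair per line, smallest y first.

1625626 75225
5285319783751 244575431700
17183906517558380626 795176361465413175

d=467: √d = [21; 1,1,1,1,3,…,1,1,42] (ℓ=14, even), read p_13/q_13
step 0: (21, 1)  from 21·(1,0) + (0,1)
step 1: (22, 1)  from 1·(21,1) + (1,0)
step 2: (43, 2)  from 1·(22,1) + (21,1)
step 3: (65, 3)  from 1·(43,2) + (22,1)
step 4: (108, 5)  from 1·(65,3) + (43,2)
…
step 6: (1275, 59)  from 3·(389,18) + (108,5)
step 7: (27164, 1257)  from 21·(1275,59) + (389,18)
step 8: (82767, 3830)  from 3·(27164,1257) + (1275,59)
step 9: (275465, 12747)  from 3·(82767,3830) + (27164,1257)
step 10: (358232, 16577)  from 1·(275465,12747) + (82767,3830)
step 11: (633697, 29324)  from 1·(358232,16577) + (275465,12747)
step 12: (991929, 45901)  from 1·(633697,29324) + (358232,16577)
step 13: (1625626, 75225)  from 1·(991929,45901) + (633697,29324)
(x₁, y₁) = (1625626, 75225);  1625626² − 467·75225² = 1 ✓
n=2: (1625626,75225)∘(1625626,75225) = (1625626·1625626+467·75225·75225, 1625626·75225+75225·1625626) = (5285319783751,244575431700)
n=3: (5285319783751,244575431700)∘(1625626,75225) = (1625626·5285319783751+467·75225·244575431700, 1625626·244575431700+75225·5285319783751) = (17183906517558380626,795176361465413175)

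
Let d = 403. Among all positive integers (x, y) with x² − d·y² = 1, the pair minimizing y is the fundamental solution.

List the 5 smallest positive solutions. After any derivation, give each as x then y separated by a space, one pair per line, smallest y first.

669878 33369
897473069767 44706317964
1202394930058086974 59895557730143415
1610915821914004898868577 80245432842261314788776
2158234137903017152358511160238 107509300122956754498421235241

d=403: √d = [20; 13,2,1,3,1,3,1,2,13,40] (ℓ=10, even), read p_9/q_9
step 0: (20, 1)  from 20·(1,0) + (0,1)
step 1: (261, 13)  from 13·(20,1) + (1,0)
step 2: (542, 27)  from 2·(261,13) + (20,1)
step 3: (803, 40)  from 1·(542,27) + (261,13)
step 4: (2951, 147)  from 3·(803,40) + (542,27)
step 5: (3754, 187)  from 1·(2951,147) + (803,40)
step 6: (14213, 708)  from 3·(3754,187) + (2951,147)
step 7: (17967, 895)  from 1·(14213,708) + (3754,187)
step 8: (50147, 2498)  from 2·(17967,895) + (14213,708)
step 9: (669878, 33369)  from 13·(50147,2498) + (17967,895)
fundamental: x₁=669878, y₁=33369  (since 448736534884 − 403·1113490161 = 1)
(x_2, y_2) = (669878·669878 + 403·33369·33369, 669878·33369 + 33369·669878) = (897473069767, 44706317964)
(x_3, y_3) = (669878·897473069767 + 403·33369·44706317964, 669878·44706317964 + 33369·897473069767) = (1202394930058086974, 59895557730143415)
(x_4, y_4) = (669878·1202394930058086974 + 403·33369·59895557730143415, 669878·59895557730143415 + 33369·1202394930058086974) = (1610915821914004898868577, 80245432842261314788776)
(x_5, y_5) = (669878·1610915821914004898868577 + 403·33369·80245432842261314788776, 669878·80245432842261314788776 + 33369·1610915821914004898868577) = (2158234137903017152358511160238, 107509300122956754498421235241)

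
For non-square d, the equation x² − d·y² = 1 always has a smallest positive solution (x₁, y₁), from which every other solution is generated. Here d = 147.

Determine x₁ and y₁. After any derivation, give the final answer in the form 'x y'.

√147 = [12; 8,24, …], period ℓ=2 (even) → k=1
a_0=12:  p_0=12·1+0=12,  q_0=12·0+1=1
a_1=8:  p_1=8·12+1=97,  q_1=8·1+0=8
→ (97, 8).  Check: 97²=9409, 147·8²=9408, difference 1.

97 8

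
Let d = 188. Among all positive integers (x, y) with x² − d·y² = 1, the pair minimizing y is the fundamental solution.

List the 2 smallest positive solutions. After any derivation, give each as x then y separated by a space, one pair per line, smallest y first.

4607 336
42448897 3095904

d=188: √d = [13; 1,2,2,6,2,2,1,26] (ℓ=8, even), read p_7/q_7
step 0: (13, 1)  from 13·(1,0) + (0,1)
step 1: (14, 1)  from 1·(13,1) + (1,0)
step 2: (41, 3)  from 2·(14,1) + (13,1)
step 3: (96, 7)  from 2·(41,3) + (14,1)
step 4: (617, 45)  from 6·(96,7) + (41,3)
step 5: (1330, 97)  from 2·(617,45) + (96,7)
step 6: (3277, 239)  from 2·(1330,97) + (617,45)
step 7: (4607, 336)  from 1·(3277,239) + (1330,97)
fundamental: x₁=4607, y₁=336  (since 21224449 − 188·112896 = 1)
n=2: (4607,336)∘(4607,336) = (4607·4607+188·336·336, 4607·336+336·4607) = (42448897,3095904)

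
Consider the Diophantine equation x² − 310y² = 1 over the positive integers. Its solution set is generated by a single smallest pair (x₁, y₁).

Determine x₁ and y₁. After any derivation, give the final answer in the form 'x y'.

848719 48204

[17; 1,1,1,1,5,…,1,1,34] for √310; ℓ=16 ⇒ convergent index 15
a_0=17:  p_0=17·1+0=17,  q_0=17·0+1=1
…
a_2=1:  p_2=1·18+17=35,  q_2=1·1+1=2
a_3=1:  p_3=1·35+18=53,  q_3=1·2+1=3
a_4=1:  p_4=1·53+35=88,  q_4=1·3+2=5
a_5=5:  p_5=5·88+53=493,  q_5=5·5+3=28
…
a_8=2:  p_8=2·2060+1567=5687,  q_8=2·117+89=323
…
a_10=3:  p_10=3·7747+5687=28928,  q_10=3·440+323=1643
a_11=5:  p_11=5·28928+7747=152387,  q_11=5·1643+440=8655
…
a_14=1:  p_14=1·333702+181315=515017,  q_14=1·18953+10298=29251
a_15=1:  p_15=1·515017+333702=848719,  q_15=1·29251+18953=48204
fundamental: x₁=848719, y₁=48204  (since 720323940961 − 310·2323625616 = 1)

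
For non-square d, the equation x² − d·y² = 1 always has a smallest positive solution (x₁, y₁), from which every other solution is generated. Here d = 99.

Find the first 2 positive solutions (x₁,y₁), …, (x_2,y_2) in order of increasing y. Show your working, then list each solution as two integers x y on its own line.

[9; 1,18] for √99; ℓ=2 ⇒ convergent index 1
i=0: a=9 ⇒ p=9, q=1
i=1: a=1 ⇒ p=10, q=1
→ (10, 1).  Check: 10²=100, 99·1²=99, difference 1.
n=2: (10,1)∘(10,1) = (10·10+99·1·1, 10·1+1·10) = (199,20)

10 1
199 20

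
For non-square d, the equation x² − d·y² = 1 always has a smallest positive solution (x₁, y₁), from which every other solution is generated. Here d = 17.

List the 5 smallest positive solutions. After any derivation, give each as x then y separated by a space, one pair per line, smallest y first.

33 8
2177 528
143649 34840
9478657 2298912
625447713 151693352

√17 → a₀=4, period (8); ℓ=1 odd so k=1
step 0: (4, 1)  from 4·(1,0) + (0,1)
step 1: (33, 8)  from 8·(4,1) + (1,0)
fundamental: x₁=33, y₁=8  (since 1089 − 17·64 = 1)
(33+8√17)^2 = 2177 + 528√17
(33+8√17)^3 = 143649 + 34840√17
(33+8√17)^4 = 9478657 + 2298912√17
(33+8√17)^5 = 625447713 + 151693352√17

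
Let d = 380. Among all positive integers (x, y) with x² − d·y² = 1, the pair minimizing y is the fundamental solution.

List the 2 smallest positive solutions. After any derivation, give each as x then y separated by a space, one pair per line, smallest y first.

39 2
3041 156

√380 = [19; 2,38, …], period ℓ=2 (even) → k=1
k=0  a_k=19  p_k/q_k = 19/1
k=1  a_k=2  p_k/q_k = 39/2
→ (39, 2).  Check: 39²=1521, 380·2²=1520, difference 1.
(39+2√380)^2 = 3041 + 156√380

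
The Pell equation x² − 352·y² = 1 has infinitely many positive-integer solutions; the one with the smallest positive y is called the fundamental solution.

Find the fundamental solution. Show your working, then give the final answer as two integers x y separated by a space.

77617 4137

d=352: √d = [18; 1,3,5,9,5,3,1,36] (ℓ=8, even), read p_7/q_7
k=0  a_k=18  p_k/q_k = 18/1
k=1  a_k=1  p_k/q_k = 19/1
k=2  a_k=3  p_k/q_k = 75/4
…
k=4  a_k=9  p_k/q_k = 3621/193
k=5  a_k=5  p_k/q_k = 18499/986
k=6  a_k=3  p_k/q_k = 59118/3151
k=7  a_k=1  p_k/q_k = 77617/4137
fundamental: x₁=77617, y₁=4137  (since 6024398689 − 352·17114769 = 1)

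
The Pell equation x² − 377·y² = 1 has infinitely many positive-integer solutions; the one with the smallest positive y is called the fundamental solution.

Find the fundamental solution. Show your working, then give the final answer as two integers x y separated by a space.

233 12

√377 → a₀=19, period (2,2,2,38); ℓ=4 even so k=3
k=0  a_k=19  p_k/q_k = 19/1
k=1  a_k=2  p_k/q_k = 39/2
k=2  a_k=2  p_k/q_k = 97/5
k=3  a_k=2  p_k/q_k = 233/12
(x₁, y₁) = (233, 12);  233² − 377·12² = 1 ✓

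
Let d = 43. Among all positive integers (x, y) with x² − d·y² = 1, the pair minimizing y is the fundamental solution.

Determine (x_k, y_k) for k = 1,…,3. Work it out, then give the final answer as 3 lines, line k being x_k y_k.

3482 531
24248647 3697884
168867574226 25752063645

d=43: √d = [6; 1,1,3,1,5,1,3,1,1,12] (ℓ=10, even), read p_9/q_9
step 0: (6, 1)  from 6·(1,0) + (0,1)
…
step 8: (1941, 296)  from 1·(1541,235) + (400,61)
step 9: (3482, 531)  from 1·(1941,296) + (1541,235)
→ (3482, 531).  Check: 3482²=12124324, 43·531²=12124323, difference 1.
k=2:  x_2 = 3482·3482+43·531·531 = 24248647,  y_2 = 3482·531+531·3482 = 3697884
k=3:  x_3 = 3482·24248647+43·531·3697884 = 168867574226,  y_3 = 3482·3697884+531·24248647 = 25752063645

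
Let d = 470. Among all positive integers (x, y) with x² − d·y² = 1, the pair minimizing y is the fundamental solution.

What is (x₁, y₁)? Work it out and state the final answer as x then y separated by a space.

d=470: √d = [21; 1,2,8,2,1,42] (ℓ=6, even), read p_5/q_5
a_0=21:  p_0=21·1+0=21,  q_0=21·0+1=1
a_1=1:  p_1=1·21+1=22,  q_1=1·1+0=1
a_2=2:  p_2=2·22+21=65,  q_2=2·1+1=3
a_3=8:  p_3=8·65+22=542,  q_3=8·3+1=25
a_4=2:  p_4=2·542+65=1149,  q_4=2·25+3=53
a_5=1:  p_5=1·1149+542=1691,  q_5=1·53+25=78
→ (1691, 78).  Check: 1691²=2859481, 470·78²=2859480, difference 1.

1691 78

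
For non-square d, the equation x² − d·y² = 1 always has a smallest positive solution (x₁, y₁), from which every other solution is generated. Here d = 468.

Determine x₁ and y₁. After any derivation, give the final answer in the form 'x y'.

649 30

√468 → a₀=21, period (1,1,1,2,1,1,1,42); ℓ=8 even so k=7
a_0=21:  p_0=21·1+0=21,  q_0=21·0+1=1
a_1=1:  p_1=1·21+1=22,  q_1=1·1+0=1
a_2=1:  p_2=1·22+21=43,  q_2=1·1+1=2
a_3=1:  p_3=1·43+22=65,  q_3=1·2+1=3
…
a_5=1:  p_5=1·173+65=238,  q_5=1·8+3=11
a_6=1:  p_6=1·238+173=411,  q_6=1·11+8=19
a_7=1:  p_7=1·411+238=649,  q_7=1·19+11=30
→ (649, 30).  Check: 649²=421201, 468·30²=421200, difference 1.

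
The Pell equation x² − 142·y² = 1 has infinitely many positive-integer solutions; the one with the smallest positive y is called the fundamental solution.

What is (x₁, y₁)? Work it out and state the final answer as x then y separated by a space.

143 12

d=142: √d = [11; 1,10,1,22] (ℓ=4, even), read p_3/q_3
k=0  a_k=11  p_k/q_k = 11/1
k=1  a_k=1  p_k/q_k = 12/1
k=2  a_k=10  p_k/q_k = 131/11
k=3  a_k=1  p_k/q_k = 143/12
(x₁, y₁) = (143, 12);  143² − 142·12² = 1 ✓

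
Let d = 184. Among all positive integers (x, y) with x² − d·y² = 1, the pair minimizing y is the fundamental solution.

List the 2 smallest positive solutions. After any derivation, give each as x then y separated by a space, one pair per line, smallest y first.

24335 1794
1184384449 87313980

d=184: √d = [13; 1,1,3,2,1,2,1,2,3,1,1,26] (ℓ=12, even), read p_11/q_11
i=0: a=13 ⇒ p=13, q=1
i=1: a=1 ⇒ p=14, q=1
i=2: a=1 ⇒ p=27, q=2
…
i=4: a=2 ⇒ p=217, q=16
…
i=6: a=2 ⇒ p=841, q=62
i=7: a=1 ⇒ p=1153, q=85
…
i=9: a=3 ⇒ p=10594, q=781
i=10: a=1 ⇒ p=13741, q=1013
i=11: a=1 ⇒ p=24335, q=1794
(x₁, y₁) = (24335, 1794);  24335² − 184·1794² = 1 ✓
k=2:  x_2 = 24335·24335+184·1794·1794 = 1184384449,  y_2 = 24335·1794+1794·24335 = 87313980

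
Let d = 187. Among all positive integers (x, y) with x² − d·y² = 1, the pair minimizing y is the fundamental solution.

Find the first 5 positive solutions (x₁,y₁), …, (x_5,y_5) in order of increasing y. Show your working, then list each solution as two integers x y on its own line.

√187 → a₀=13, period (1,2,13,2,1,26); ℓ=6 even so k=5
i=0: a=13 ⇒ p=13, q=1
…
i=2: a=2 ⇒ p=41, q=3
i=3: a=13 ⇒ p=547, q=40
i=4: a=2 ⇒ p=1135, q=83
i=5: a=1 ⇒ p=1682, q=123
→ (1682, 123).  Check: 1682²=2829124, 187·123²=2829123, difference 1.
n=2: (1682,123)∘(1682,123) = (1682·1682+187·123·123, 1682·123+123·1682) = (5658247,413772)
n=3: (5658247,413772)∘(1682,123) = (1682·5658247+187·123·413772, 1682·413772+123·5658247) = (19034341226,1391928885)
n=4: (19034341226,1391928885)∘(1682,123) = (1682·19034341226+187·123·1391928885, 1682·1391928885+123·19034341226) = (64031518226017,4682448355368)
n=5: (64031518226017,4682448355368)∘(1682,123) = (1682·64031518226017+187·123·4682448355368, 1682·4682448355368+123·64031518226017) = (215402008277979962,15751754875529067)

1682 123
5658247 413772
19034341226 1391928885
64031518226017 4682448355368
215402008277979962 15751754875529067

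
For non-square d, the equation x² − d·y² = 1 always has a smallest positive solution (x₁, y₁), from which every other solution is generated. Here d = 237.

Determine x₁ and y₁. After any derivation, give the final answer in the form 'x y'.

d=237: √d = [15; 2,1,1,7,10,7,1,1,2,30] (ℓ=10, even), read p_9/q_9
a_0=15:  p_0=15·1+0=15,  q_0=15·0+1=1
a_1=2:  p_1=2·15+1=31,  q_1=2·1+0=2
…
a_5=10:  p_5=10·585+77=5927,  q_5=10·38+5=385
…
a_7=1:  p_7=1·42074+5927=48001,  q_7=1·2733+385=3118
a_8=1:  p_8=1·48001+42074=90075,  q_8=1·3118+2733=5851
a_9=2:  p_9=2·90075+48001=228151,  q_9=2·5851+3118=14820
(x₁, y₁) = (228151, 14820);  228151² − 237·14820² = 1 ✓

228151 14820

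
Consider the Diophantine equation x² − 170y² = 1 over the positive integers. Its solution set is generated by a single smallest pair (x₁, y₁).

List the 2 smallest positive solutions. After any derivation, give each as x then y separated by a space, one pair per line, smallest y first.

√170 → a₀=13, period (26); ℓ=1 odd so k=1
step 0: (13, 1)  from 13·(1,0) + (0,1)
step 1: (339, 26)  from 26·(13,1) + (1,0)
→ (339, 26).  Check: 339²=114921, 170·26²=114920, difference 1.
(x_2, y_2) = (339·339 + 170·26·26, 339·26 + 26·339) = (229841, 17628)

339 26
229841 17628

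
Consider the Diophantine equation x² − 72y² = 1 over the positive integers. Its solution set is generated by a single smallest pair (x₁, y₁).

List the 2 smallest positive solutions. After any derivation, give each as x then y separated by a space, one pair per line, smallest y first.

17 2
577 68

√72 → a₀=8, period (2,16); ℓ=2 even so k=1
i=0: a=8 ⇒ p=8, q=1
i=1: a=2 ⇒ p=17, q=2
fundamental: x₁=17, y₁=2  (since 289 − 72·4 = 1)
(17+2√72)^2 = 577 + 68√72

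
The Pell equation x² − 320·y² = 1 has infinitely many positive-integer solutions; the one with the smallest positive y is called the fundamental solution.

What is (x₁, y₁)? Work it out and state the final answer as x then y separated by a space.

161 9

d=320: √d = [17; 1,7,1,34] (ℓ=4, even), read p_3/q_3
a_0=17:  p_0=17·1+0=17,  q_0=17·0+1=1
…
a_2=7:  p_2=7·18+17=143,  q_2=7·1+1=8
a_3=1:  p_3=1·143+18=161,  q_3=1·8+1=9
→ (161, 9).  Check: 161²=25921, 320·9²=25920, difference 1.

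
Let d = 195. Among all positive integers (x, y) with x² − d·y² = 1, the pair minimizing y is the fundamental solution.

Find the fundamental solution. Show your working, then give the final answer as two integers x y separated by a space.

14 1

√195 → a₀=13, period (1,26); ℓ=2 even so k=1
step 0: (13, 1)  from 13·(1,0) + (0,1)
step 1: (14, 1)  from 1·(13,1) + (1,0)
fundamental: x₁=14, y₁=1  (since 196 − 195·1 = 1)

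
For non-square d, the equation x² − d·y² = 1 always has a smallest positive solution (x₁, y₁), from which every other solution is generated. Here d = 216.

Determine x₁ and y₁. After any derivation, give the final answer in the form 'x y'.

485 33

√216 → a₀=14, period (1,2,3,2,1,28); ℓ=6 even so k=5
i=0: a=14 ⇒ p=14, q=1
i=1: a=1 ⇒ p=15, q=1
i=2: a=2 ⇒ p=44, q=3
i=3: a=3 ⇒ p=147, q=10
i=4: a=2 ⇒ p=338, q=23
i=5: a=1 ⇒ p=485, q=33
→ (485, 33).  Check: 485²=235225, 216·33²=235224, difference 1.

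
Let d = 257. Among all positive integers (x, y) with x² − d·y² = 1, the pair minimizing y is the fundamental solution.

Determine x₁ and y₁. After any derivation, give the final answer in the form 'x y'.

513 32

√257 → a₀=16, period (32); ℓ=1 odd so k=1
step 0: (16, 1)  from 16·(1,0) + (0,1)
step 1: (513, 32)  from 32·(16,1) + (1,0)
fundamental: x₁=513, y₁=32  (since 263169 − 257·1024 = 1)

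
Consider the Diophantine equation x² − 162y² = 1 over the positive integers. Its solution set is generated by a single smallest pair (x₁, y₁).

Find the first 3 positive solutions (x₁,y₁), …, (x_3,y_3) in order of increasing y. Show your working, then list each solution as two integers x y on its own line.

[12; 1,2,1,2,12,2,1,2,1,24] for √162; ℓ=10 ⇒ convergent index 9
k=0  a_k=12  p_k/q_k = 12/1
…
k=8  a_k=2  p_k/q_k = 14268/1121
k=9  a_k=1  p_k/q_k = 19601/1540
→ (19601, 1540).  Check: 19601²=384199201, 162·1540²=384199200, difference 1.
(19601+1540√162)^2 = 768398401 + 60371080√162
(19601+1540√162)^3 = 30122754096401 + 2366667076620√162

19601 1540
768398401 60371080
30122754096401 2366667076620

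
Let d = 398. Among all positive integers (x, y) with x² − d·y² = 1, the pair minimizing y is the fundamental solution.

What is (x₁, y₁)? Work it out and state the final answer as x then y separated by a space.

399 20

d=398: √d = [19; 1,18,1,38] (ℓ=4, even), read p_3/q_3
i=0: a=19 ⇒ p=19, q=1
…
i=2: a=18 ⇒ p=379, q=19
i=3: a=1 ⇒ p=399, q=20
fundamental: x₁=399, y₁=20  (since 159201 − 398·400 = 1)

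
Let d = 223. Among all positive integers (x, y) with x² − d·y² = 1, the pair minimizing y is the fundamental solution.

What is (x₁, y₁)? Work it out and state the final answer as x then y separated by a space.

√223 = [14; 1,13,1,28, …], period ℓ=4 (even) → k=3
k=0  a_k=14  p_k/q_k = 14/1
k=1  a_k=1  p_k/q_k = 15/1
k=2  a_k=13  p_k/q_k = 209/14
k=3  a_k=1  p_k/q_k = 224/15
→ (224, 15).  Check: 224²=50176, 223·15²=50175, difference 1.

224 15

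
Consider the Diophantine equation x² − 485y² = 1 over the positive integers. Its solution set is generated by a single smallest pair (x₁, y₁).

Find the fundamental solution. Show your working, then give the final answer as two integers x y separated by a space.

√485 = [22; 44, …], period ℓ=1 (odd) → k=1
i=0: a=22 ⇒ p=22, q=1
i=1: a=44 ⇒ p=969, q=44
fundamental: x₁=969, y₁=44  (since 938961 − 485·1936 = 1)

969 44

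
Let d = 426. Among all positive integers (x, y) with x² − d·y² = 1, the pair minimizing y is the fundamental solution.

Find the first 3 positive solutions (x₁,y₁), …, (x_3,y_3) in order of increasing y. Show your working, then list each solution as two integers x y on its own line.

[20; 1,1,1,3,2,6,2,3,1,1,1,40] for √426; ℓ=12 ⇒ convergent index 11
step 0: (20, 1)  from 20·(1,0) + (0,1)
…
step 3: (62, 3)  from 1·(41,2) + (21,1)
…
step 5: (516, 25)  from 2·(227,11) + (62,3)
step 6: (3323, 161)  from 6·(516,25) + (227,11)
step 7: (7162, 347)  from 2·(3323,161) + (516,25)
…
step 9: (31971, 1549)  from 1·(24809,1202) + (7162,347)
step 10: (56780, 2751)  from 1·(31971,1549) + (24809,1202)
step 11: (88751, 4300)  from 1·(56780,2751) + (31971,1549)
(x₁, y₁) = (88751, 4300);  88751² − 426·4300² = 1 ✓
n=2: (88751,4300)∘(88751,4300) = (88751·88751+426·4300·4300, 88751·4300+4300·88751) = (15753480001,763258600)
n=3: (15753480001,763258600)∘(88751,4300) = (88751·15753480001+426·4300·763258600, 88751·763258600+4300·15753480001) = (2796274207048751,135479928012900)

88751 4300
15753480001 763258600
2796274207048751 135479928012900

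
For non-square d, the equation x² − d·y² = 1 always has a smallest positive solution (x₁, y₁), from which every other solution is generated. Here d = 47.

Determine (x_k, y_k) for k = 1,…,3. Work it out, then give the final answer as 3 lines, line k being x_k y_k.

48 7
4607 672
442224 64505

d=47: √d = [6; 1,5,1,12] (ℓ=4, even), read p_3/q_3
k=0  a_k=6  p_k/q_k = 6/1
…
k=2  a_k=5  p_k/q_k = 41/6
k=3  a_k=1  p_k/q_k = 48/7
(x₁, y₁) = (48, 7);  48² − 47·7² = 1 ✓
n=2: (48,7)∘(48,7) = (48·48+47·7·7, 48·7+7·48) = (4607,672)
n=3: (4607,672)∘(48,7) = (48·4607+47·7·672, 48·672+7·4607) = (442224,64505)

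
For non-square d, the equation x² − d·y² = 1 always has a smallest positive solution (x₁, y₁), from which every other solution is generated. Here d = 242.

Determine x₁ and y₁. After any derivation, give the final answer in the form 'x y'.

[15; 1,1,3,1,14,1,3,1,1,30] for √242; ℓ=10 ⇒ convergent index 9
k=0  a_k=15  p_k/q_k = 15/1
…
k=2  a_k=1  p_k/q_k = 31/2
k=3  a_k=3  p_k/q_k = 109/7
…
k=6  a_k=1  p_k/q_k = 2209/142
…
k=8  a_k=1  p_k/q_k = 10905/701
k=9  a_k=1  p_k/q_k = 19601/1260
fundamental: x₁=19601, y₁=1260  (since 384199201 − 242·1587600 = 1)

19601 1260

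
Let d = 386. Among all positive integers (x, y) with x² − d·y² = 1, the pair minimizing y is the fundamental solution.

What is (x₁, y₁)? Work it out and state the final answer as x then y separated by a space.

111555 5678

√386 → a₀=19, period (1,1,1,4,1,18,1,4,1,1,1,38); ℓ=12 even so k=11
step 0: (19, 1)  from 19·(1,0) + (0,1)
step 1: (20, 1)  from 1·(19,1) + (1,0)
…
step 3: (59, 3)  from 1·(39,2) + (20,1)
step 4: (275, 14)  from 4·(59,3) + (39,2)
step 5: (334, 17)  from 1·(275,14) + (59,3)
step 6: (6287, 320)  from 18·(334,17) + (275,14)
…
step 9: (39392, 2005)  from 1·(32771,1668) + (6621,337)
step 10: (72163, 3673)  from 1·(39392,2005) + (32771,1668)
step 11: (111555, 5678)  from 1·(72163,3673) + (39392,2005)
fundamental: x₁=111555, y₁=5678  (since 12444518025 − 386·32239684 = 1)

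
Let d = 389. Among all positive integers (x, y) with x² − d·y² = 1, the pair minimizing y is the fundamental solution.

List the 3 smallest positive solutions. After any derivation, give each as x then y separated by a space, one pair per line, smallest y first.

3287049 166660
21609382256801 1095639172680
142062196675667653449 7202839293837075980

√389 = [19; 1,2,1,1,1,1,2,1,38, …], period ℓ=9 (odd) → k=17
k=0  a_k=19  p_k/q_k = 19/1
k=1  a_k=1  p_k/q_k = 20/1
…
k=4  a_k=1  p_k/q_k = 138/7
k=5  a_k=1  p_k/q_k = 217/11
k=6  a_k=1  p_k/q_k = 355/18
k=7  a_k=2  p_k/q_k = 927/47
k=8  a_k=1  p_k/q_k = 1282/65
k=9  a_k=38  p_k/q_k = 49643/2517
k=10  a_k=1  p_k/q_k = 50925/2582
k=11  a_k=2  p_k/q_k = 151493/7681
…
k=13  a_k=1  p_k/q_k = 353911/17944
k=14  a_k=1  p_k/q_k = 556329/28207
…
k=16  a_k=2  p_k/q_k = 2376809/120509
k=17  a_k=1  p_k/q_k = 3287049/166660
(x₁, y₁) = (3287049, 166660);  3287049² − 389·166660² = 1 ✓
k=2:  x_2 = 3287049·3287049+389·166660·166660 = 21609382256801,  y_2 = 3287049·166660+166660·3287049 = 1095639172680
k=3:  x_3 = 3287049·21609382256801+389·166660·1095639172680 = 142062196675667653449,  y_3 = 3287049·1095639172680+166660·21609382256801 = 7202839293837075980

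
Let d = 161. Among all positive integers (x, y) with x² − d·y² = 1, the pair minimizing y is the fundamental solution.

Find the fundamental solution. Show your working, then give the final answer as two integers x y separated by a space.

11775 928

d=161: √d = [12; 1,2,4,1,2,1,4,2,1,24] (ℓ=10, even), read p_9/q_9
a_0=12:  p_0=12·1+0=12,  q_0=12·0+1=1
a_1=1:  p_1=1·12+1=13,  q_1=1·1+0=1
a_2=2:  p_2=2·13+12=38,  q_2=2·1+1=3
…
a_8=2:  p_8=2·3667+774=8108,  q_8=2·289+61=639
a_9=1:  p_9=1·8108+3667=11775,  q_9=1·639+289=928
fundamental: x₁=11775, y₁=928  (since 138650625 − 161·861184 = 1)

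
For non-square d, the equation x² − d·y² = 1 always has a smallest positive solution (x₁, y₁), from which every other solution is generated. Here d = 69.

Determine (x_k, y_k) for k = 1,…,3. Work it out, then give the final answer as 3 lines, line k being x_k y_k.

7775 936
120901249 14554800
1880014414175 226327139064

√69 = [8; 3,3,1,4,1,3,3,16, …], period ℓ=8 (even) → k=7
i=0: a=8 ⇒ p=8, q=1
…
i=2: a=3 ⇒ p=83, q=10
i=3: a=1 ⇒ p=108, q=13
…
i=5: a=1 ⇒ p=623, q=75
i=6: a=3 ⇒ p=2384, q=287
i=7: a=3 ⇒ p=7775, q=936
(x₁, y₁) = (7775, 936);  7775² − 69·936² = 1 ✓
(x_2, y_2) = (7775·7775 + 69·936·936, 7775·936 + 936·7775) = (120901249, 14554800)
(x_3, y_3) = (7775·120901249 + 69·936·14554800, 7775·14554800 + 936·120901249) = (1880014414175, 226327139064)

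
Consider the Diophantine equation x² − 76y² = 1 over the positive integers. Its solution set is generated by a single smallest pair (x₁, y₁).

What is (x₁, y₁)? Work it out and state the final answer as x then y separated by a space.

d=76: √d = [8; 1,2,1,1,5,4,5,1,1,2,1,16] (ℓ=12, even), read p_11/q_11
k=0  a_k=8  p_k/q_k = 8/1
…
k=6  a_k=4  p_k/q_k = 1421/163
k=7  a_k=5  p_k/q_k = 7445/854
…
k=9  a_k=1  p_k/q_k = 16311/1871
k=10  a_k=2  p_k/q_k = 41488/4759
k=11  a_k=1  p_k/q_k = 57799/6630
fundamental: x₁=57799, y₁=6630  (since 3340724401 − 76·43956900 = 1)

57799 6630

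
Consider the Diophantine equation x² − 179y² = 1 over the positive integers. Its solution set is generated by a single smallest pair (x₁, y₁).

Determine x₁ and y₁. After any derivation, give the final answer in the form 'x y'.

√179 = [13; 2,1,1,1,3,…,1,2,26, …], period ℓ=14 (even) → k=13
i=0: a=13 ⇒ p=13, q=1
i=1: a=2 ⇒ p=27, q=2
i=2: a=1 ⇒ p=40, q=3
i=3: a=1 ⇒ p=67, q=5
…
i=5: a=3 ⇒ p=388, q=29
i=6: a=5 ⇒ p=2047, q=153
i=7: a=13 ⇒ p=26999, q=2018
i=8: a=5 ⇒ p=137042, q=10243
…
i=12: a=1 ⇒ p=1588459, q=118727
i=13: a=2 ⇒ p=4190210, q=313191
fundamental: x₁=4190210, y₁=313191  (since 17557859844100 − 179·98088602481 = 1)

4190210 313191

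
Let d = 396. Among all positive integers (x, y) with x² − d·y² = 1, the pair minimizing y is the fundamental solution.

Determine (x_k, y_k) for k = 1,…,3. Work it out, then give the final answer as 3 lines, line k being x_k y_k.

d=396: √d = [19; 1,8,1,38] (ℓ=4, even), read p_3/q_3
step 0: (19, 1)  from 19·(1,0) + (0,1)
…
step 2: (179, 9)  from 8·(20,1) + (19,1)
step 3: (199, 10)  from 1·(179,9) + (20,1)
→ (199, 10).  Check: 199²=39601, 396·10²=39600, difference 1.
(x_2, y_2) = (199·199 + 396·10·10, 199·10 + 10·199) = (79201, 3980)
(x_3, y_3) = (199·79201 + 396·10·3980, 199·3980 + 10·79201) = (31521799, 1584030)

199 10
79201 3980
31521799 1584030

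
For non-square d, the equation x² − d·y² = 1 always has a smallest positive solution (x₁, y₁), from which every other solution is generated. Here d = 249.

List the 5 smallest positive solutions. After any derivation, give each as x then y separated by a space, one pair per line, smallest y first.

8553815 542076
146335502108449 9273635639880
2503453625935556812055 158649927281879742324
42828158354663763449114371201 2714124255465295062538692240
732688286712993936041346554632551575 46432233536525587120811525646048876

[15; 1,3,1,1,5,…,3,1,30] for √249; ℓ=16 ⇒ convergent index 15
a_0=15:  p_0=15·1+0=15,  q_0=15·0+1=1
a_1=1:  p_1=1·15+1=16,  q_1=1·1+0=1
…
a_4=1:  p_4=1·79+63=142,  q_4=1·5+4=9
…
a_6=1:  p_6=1·789+142=931,  q_6=1·50+9=59
a_7=3:  p_7=3·931+789=3582,  q_7=3·59+50=227
a_8=10:  p_8=10·3582+931=36751,  q_8=10·227+59=2329
…
a_11=5:  p_11=5·150586+113835=866765,  q_11=5·9543+7214=54929
a_12=1:  p_12=1·866765+150586=1017351,  q_12=1·54929+9543=64472
…
a_14=3:  p_14=3·1884116+1017351=6669699,  q_14=3·119401+64472=422675
a_15=1:  p_15=1·6669699+1884116=8553815,  q_15=1·422675+119401=542076
→ (8553815, 542076).  Check: 8553815²=73167751054225, 249·542076²=73167751054224, difference 1.
k=2:  x_2 = 8553815·8553815+249·542076·542076 = 146335502108449,  y_2 = 8553815·542076+542076·8553815 = 9273635639880
k=3:  x_3 = 8553815·146335502108449+249·542076·9273635639880 = 2503453625935556812055,  y_3 = 8553815·9273635639880+542076·146335502108449 = 158649927281879742324
k=4:  x_4 = 8553815·2503453625935556812055+249·542076·158649927281879742324 = 42828158354663763449114371201,  y_4 = 8553815·158649927281879742324+542076·2503453625935556812055 = 2714124255465295062538692240
k=5:  x_5 = 8553815·42828158354663763449114371201+249·542076·2714124255465295062538692240 = 732688286712993936041346554632551575,  y_5 = 8553815·2714124255465295062538692240+542076·42828158354663763449114371201 = 46432233536525587120811525646048876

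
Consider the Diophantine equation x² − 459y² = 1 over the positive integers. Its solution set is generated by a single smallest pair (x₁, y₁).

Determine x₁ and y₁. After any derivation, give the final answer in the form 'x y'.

d=459: √d = [21; 2,2,1,4,21,4,1,2,2,42] (ℓ=10, even), read p_9/q_9
step 0: (21, 1)  from 21·(1,0) + (0,1)
…
step 2: (107, 5)  from 2·(43,2) + (21,1)
step 3: (150, 7)  from 1·(107,5) + (43,2)
step 4: (707, 33)  from 4·(150,7) + (107,5)
…
step 8: (212079, 9899)  from 2·(75692,3533) + (60695,2833)
step 9: (499850, 23331)  from 2·(212079,9899) + (75692,3533)
→ (499850, 23331).  Check: 499850²=249850022500, 459·23331²=249850022499, difference 1.

499850 23331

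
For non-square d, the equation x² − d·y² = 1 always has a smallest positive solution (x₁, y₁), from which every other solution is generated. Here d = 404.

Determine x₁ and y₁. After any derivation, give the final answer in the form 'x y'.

d=404: √d = [20; 10,40] (ℓ=2, even), read p_1/q_1
a_0=20:  p_0=20·1+0=20,  q_0=20·0+1=1
a_1=10:  p_1=10·20+1=201,  q_1=10·1+0=10
fundamental: x₁=201, y₁=10  (since 40401 − 404·100 = 1)

201 10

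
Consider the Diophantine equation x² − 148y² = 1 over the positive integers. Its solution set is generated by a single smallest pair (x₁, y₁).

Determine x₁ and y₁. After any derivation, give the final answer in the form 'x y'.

73 6

√148 → a₀=12, period (6,24); ℓ=2 even so k=1
k=0  a_k=12  p_k/q_k = 12/1
k=1  a_k=6  p_k/q_k = 73/6
→ (73, 6).  Check: 73²=5329, 148·6²=5328, difference 1.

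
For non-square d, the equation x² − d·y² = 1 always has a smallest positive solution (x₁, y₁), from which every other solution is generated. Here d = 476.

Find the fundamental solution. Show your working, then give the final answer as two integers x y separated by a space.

d=476: √d = [21; 1,4,2,10,2,4,1,42] (ℓ=8, even), read p_7/q_7
i=0: a=21 ⇒ p=21, q=1
i=1: a=1 ⇒ p=22, q=1
i=2: a=4 ⇒ p=109, q=5
…
i=4: a=10 ⇒ p=2509, q=115
i=5: a=2 ⇒ p=5258, q=241
i=6: a=4 ⇒ p=23541, q=1079
i=7: a=1 ⇒ p=28799, q=1320
fundamental: x₁=28799, y₁=1320  (since 829382401 − 476·1742400 = 1)

28799 1320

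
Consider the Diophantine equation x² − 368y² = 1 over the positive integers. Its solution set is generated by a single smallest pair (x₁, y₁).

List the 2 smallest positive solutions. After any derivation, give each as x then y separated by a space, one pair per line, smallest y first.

1151 60
2649601 138120

[19; 5,2,5,38] for √368; ℓ=4 ⇒ convergent index 3
step 0: (19, 1)  from 19·(1,0) + (0,1)
…
step 2: (211, 11)  from 2·(96,5) + (19,1)
step 3: (1151, 60)  from 5·(211,11) + (96,5)
fundamental: x₁=1151, y₁=60  (since 1324801 − 368·3600 = 1)
(1151+60√368)^2 = 2649601 + 138120√368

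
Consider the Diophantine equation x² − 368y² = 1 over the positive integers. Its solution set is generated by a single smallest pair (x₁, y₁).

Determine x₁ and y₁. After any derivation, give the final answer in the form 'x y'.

d=368: √d = [19; 5,2,5,38] (ℓ=4, even), read p_3/q_3
k=0  a_k=19  p_k/q_k = 19/1
…
k=2  a_k=2  p_k/q_k = 211/11
k=3  a_k=5  p_k/q_k = 1151/60
→ (1151, 60).  Check: 1151²=1324801, 368·60²=1324800, difference 1.

1151 60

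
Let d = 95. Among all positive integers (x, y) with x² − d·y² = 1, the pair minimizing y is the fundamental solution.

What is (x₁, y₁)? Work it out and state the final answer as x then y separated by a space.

√95 = [9; 1,2,1,18, …], period ℓ=4 (even) → k=3
step 0: (9, 1)  from 9·(1,0) + (0,1)
step 1: (10, 1)  from 1·(9,1) + (1,0)
step 2: (29, 3)  from 2·(10,1) + (9,1)
step 3: (39, 4)  from 1·(29,3) + (10,1)
→ (39, 4).  Check: 39²=1521, 95·4²=1520, difference 1.

39 4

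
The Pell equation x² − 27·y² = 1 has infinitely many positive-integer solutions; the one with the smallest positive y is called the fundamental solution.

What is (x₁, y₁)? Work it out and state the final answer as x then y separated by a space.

√27 → a₀=5, period (5,10); ℓ=2 even so k=1
step 0: (5, 1)  from 5·(1,0) + (0,1)
step 1: (26, 5)  from 5·(5,1) + (1,0)
fundamental: x₁=26, y₁=5  (since 676 − 27·25 = 1)

26 5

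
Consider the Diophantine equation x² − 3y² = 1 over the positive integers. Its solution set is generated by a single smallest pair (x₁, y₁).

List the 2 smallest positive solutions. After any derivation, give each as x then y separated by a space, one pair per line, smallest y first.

2 1
7 4

√3 → a₀=1, period (1,2); ℓ=2 even so k=1
a_0=1:  p_0=1·1+0=1,  q_0=1·0+1=1
a_1=1:  p_1=1·1+1=2,  q_1=1·1+0=1
→ (2, 1).  Check: 2²=4, 3·1²=3, difference 1.
k=2:  x_2 = 2·2+3·1·1 = 7,  y_2 = 2·1+1·2 = 4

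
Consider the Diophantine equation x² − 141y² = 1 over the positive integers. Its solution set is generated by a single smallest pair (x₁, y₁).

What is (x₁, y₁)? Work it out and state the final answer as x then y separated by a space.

√141 → a₀=11, period (1,6,1,22); ℓ=4 even so k=3
step 0: (11, 1)  from 11·(1,0) + (0,1)
step 1: (12, 1)  from 1·(11,1) + (1,0)
step 2: (83, 7)  from 6·(12,1) + (11,1)
step 3: (95, 8)  from 1·(83,7) + (12,1)
fundamental: x₁=95, y₁=8  (since 9025 − 141·64 = 1)

95 8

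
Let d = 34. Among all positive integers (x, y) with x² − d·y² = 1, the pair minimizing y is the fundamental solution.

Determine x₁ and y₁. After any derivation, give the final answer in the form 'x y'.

√34 = [5; 1,4,1,10, …], period ℓ=4 (even) → k=3
i=0: a=5 ⇒ p=5, q=1
…
i=2: a=4 ⇒ p=29, q=5
i=3: a=1 ⇒ p=35, q=6
(x₁, y₁) = (35, 6);  35² − 34·6² = 1 ✓

35 6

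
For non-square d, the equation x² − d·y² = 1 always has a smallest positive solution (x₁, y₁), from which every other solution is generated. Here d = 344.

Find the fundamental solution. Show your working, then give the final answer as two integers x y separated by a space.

d=344: √d = [18; 1,1,4,1,3,1,4,1,1,36] (ℓ=10, even), read p_9/q_9
a_0=18:  p_0=18·1+0=18,  q_0=18·0+1=1
a_1=1:  p_1=1·18+1=19,  q_1=1·1+0=1
a_2=1:  p_2=1·19+18=37,  q_2=1·1+1=2
a_3=4:  p_3=4·37+19=167,  q_3=4·2+1=9
a_4=1:  p_4=1·167+37=204,  q_4=1·9+2=11
…
a_6=1:  p_6=1·779+204=983,  q_6=1·42+11=53
a_7=4:  p_7=4·983+779=4711,  q_7=4·53+42=254
a_8=1:  p_8=1·4711+983=5694,  q_8=1·254+53=307
a_9=1:  p_9=1·5694+4711=10405,  q_9=1·307+254=561
(x₁, y₁) = (10405, 561);  10405² − 344·561² = 1 ✓

10405 561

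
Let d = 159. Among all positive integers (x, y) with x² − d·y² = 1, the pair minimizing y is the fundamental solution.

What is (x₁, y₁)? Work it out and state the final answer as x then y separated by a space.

1324 105

√159 = [12; 1,1,1,1,3,1,1,1,1,24, …], period ℓ=10 (even) → k=9
i=0: a=12 ⇒ p=12, q=1
…
i=4: a=1 ⇒ p=63, q=5
i=5: a=3 ⇒ p=227, q=18
…
i=7: a=1 ⇒ p=517, q=41
i=8: a=1 ⇒ p=807, q=64
i=9: a=1 ⇒ p=1324, q=105
(x₁, y₁) = (1324, 105);  1324² − 159·105² = 1 ✓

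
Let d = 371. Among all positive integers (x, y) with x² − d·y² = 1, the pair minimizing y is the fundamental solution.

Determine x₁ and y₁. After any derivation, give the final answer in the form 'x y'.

1695 88

√371 = [19; 3,1,4,1,3,38, …], period ℓ=6 (even) → k=5
step 0: (19, 1)  from 19·(1,0) + (0,1)
step 1: (58, 3)  from 3·(19,1) + (1,0)
step 2: (77, 4)  from 1·(58,3) + (19,1)
step 3: (366, 19)  from 4·(77,4) + (58,3)
step 4: (443, 23)  from 1·(366,19) + (77,4)
step 5: (1695, 88)  from 3·(443,23) + (366,19)
(x₁, y₁) = (1695, 88);  1695² − 371·88² = 1 ✓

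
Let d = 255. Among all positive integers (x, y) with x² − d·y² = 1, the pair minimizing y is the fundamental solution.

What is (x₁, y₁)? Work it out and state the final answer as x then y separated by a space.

16 1

√255 = [15; 1,30, …], period ℓ=2 (even) → k=1
step 0: (15, 1)  from 15·(1,0) + (0,1)
step 1: (16, 1)  from 1·(15,1) + (1,0)
(x₁, y₁) = (16, 1);  16² − 255·1² = 1 ✓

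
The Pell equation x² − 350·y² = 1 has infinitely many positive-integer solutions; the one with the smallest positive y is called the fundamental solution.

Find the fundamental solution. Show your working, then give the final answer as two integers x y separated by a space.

√350 = [18; 1,2,2,2,1,36, …], period ℓ=6 (even) → k=5
k=0  a_k=18  p_k/q_k = 18/1
…
k=3  a_k=2  p_k/q_k = 131/7
k=4  a_k=2  p_k/q_k = 318/17
k=5  a_k=1  p_k/q_k = 449/24
(x₁, y₁) = (449, 24);  449² − 350·24² = 1 ✓

449 24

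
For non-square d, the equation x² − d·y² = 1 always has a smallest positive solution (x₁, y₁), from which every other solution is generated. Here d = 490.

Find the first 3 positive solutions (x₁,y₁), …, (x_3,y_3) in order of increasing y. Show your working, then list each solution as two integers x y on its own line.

√490 → a₀=22, period (7,2,1,4,4,4,1,2,7,44); ℓ=10 even so k=9
step 0: (22, 1)  from 22·(1,0) + (0,1)
…
step 2: (332, 15)  from 2·(155,7) + (22,1)
step 3: (487, 22)  from 1·(332,15) + (155,7)
step 4: (2280, 103)  from 4·(487,22) + (332,15)
step 5: (9607, 434)  from 4·(2280,103) + (487,22)
step 6: (40708, 1839)  from 4·(9607,434) + (2280,103)
step 7: (50315, 2273)  from 1·(40708,1839) + (9607,434)
step 8: (141338, 6385)  from 2·(50315,2273) + (40708,1839)
step 9: (1039681, 46968)  from 7·(141338,6385) + (50315,2273)
(x₁, y₁) = (1039681, 46968);  1039681² − 490·46968² = 1 ✓
(x_2, y_2) = (1039681·1039681 + 490·46968·46968, 1039681·46968 + 46968·1039681) = (2161873163521, 97663474416)
(x_3, y_3) = (1039681·2161873163521 + 490·46968·97663474416, 1039681·97663474416 + 46968·2161873163521) = (4495316905044313921, 203077717488555624)

1039681 46968
2161873163521 97663474416
4495316905044313921 203077717488555624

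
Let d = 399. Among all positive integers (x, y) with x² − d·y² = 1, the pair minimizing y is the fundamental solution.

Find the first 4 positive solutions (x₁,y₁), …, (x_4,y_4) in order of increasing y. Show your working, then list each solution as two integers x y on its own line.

20 1
799 40
31940 1599
1276801 63920

√399 = [19; 1,38, …], period ℓ=2 (even) → k=1
a_0=19:  p_0=19·1+0=19,  q_0=19·0+1=1
a_1=1:  p_1=1·19+1=20,  q_1=1·1+0=1
(x₁, y₁) = (20, 1);  20² − 399·1² = 1 ✓
(x_2, y_2) = (20·20 + 399·1·1, 20·1 + 1·20) = (799, 40)
(x_3, y_3) = (20·799 + 399·1·40, 20·40 + 1·799) = (31940, 1599)
(x_4, y_4) = (20·31940 + 399·1·1599, 20·1599 + 1·31940) = (1276801, 63920)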